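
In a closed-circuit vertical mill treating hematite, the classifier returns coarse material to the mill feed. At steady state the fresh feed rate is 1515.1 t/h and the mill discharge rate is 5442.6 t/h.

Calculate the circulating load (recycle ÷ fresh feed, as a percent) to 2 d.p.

M = F + R at steady state, so:
R = M − F = 5442.6 − 1515.1 = 3927.5 t/h
CL = 100·R/F = 100·3927.5/1515.1 = 259.22 %

CL = 259.22 %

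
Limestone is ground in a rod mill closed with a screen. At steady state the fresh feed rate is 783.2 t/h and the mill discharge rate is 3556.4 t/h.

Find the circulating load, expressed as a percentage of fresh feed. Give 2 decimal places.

CL = 354.09 %

M = F + R at steady state, so:
R = M − F = 3556.4 − 783.2 = 2773.2 t/h
CL = 100·R/F = 100·2773.2/783.2 = 354.09 %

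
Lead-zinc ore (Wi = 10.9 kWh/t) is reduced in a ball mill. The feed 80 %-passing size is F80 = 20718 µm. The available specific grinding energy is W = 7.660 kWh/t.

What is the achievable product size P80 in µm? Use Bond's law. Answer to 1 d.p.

W = 10·Wi·(P80^(-½) − F80^(-½))
1/√P80 = 1/√F80 + W/(10·Wi)
  = 7.6600/(10·10.9) + 1/√20718 = 0.070275 + 0.006947 = 0.077223
P80 = (1/0.077223)² = 12.9496² = 167.69 µm

P80 = 167.7 µm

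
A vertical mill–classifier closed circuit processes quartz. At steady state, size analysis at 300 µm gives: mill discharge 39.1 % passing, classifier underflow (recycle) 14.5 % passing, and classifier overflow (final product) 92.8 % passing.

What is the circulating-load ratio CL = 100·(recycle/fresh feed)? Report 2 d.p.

CL = 218.29 %

Let r = R/F. Size balance at 300 µm:
(1+r)d = ru + o → r = (o−d)/(d−u)
r = (92.8 − 39.1)/(39.1 − 14.5) = 53.7/24.6 = 2.1829
CL = 100·r = 218.29 %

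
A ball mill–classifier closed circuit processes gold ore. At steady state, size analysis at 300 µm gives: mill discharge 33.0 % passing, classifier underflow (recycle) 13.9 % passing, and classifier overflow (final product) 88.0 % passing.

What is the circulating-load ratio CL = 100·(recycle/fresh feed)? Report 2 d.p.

Balance %-passing 300 µm (r = R/F):
Fd + Rd = Ru + Fo ⇒ R/F = (o−d)/(d−u)
r = (88.0 − 33.0)/(33.0 − 13.9) = 55.0/19.1 = 2.8796
CL = 100·r = 287.96 %

CL = 287.96 %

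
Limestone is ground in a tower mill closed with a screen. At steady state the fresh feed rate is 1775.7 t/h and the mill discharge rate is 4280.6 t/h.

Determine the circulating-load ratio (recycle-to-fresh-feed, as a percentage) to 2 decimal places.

CL = 141.07 %

Steady state: M = F + R.
R = M − F = 4280.6 − 1775.7 = 2504.9 t/h
CL = 100·R/F = 100·2504.9/1775.7 = 141.07 %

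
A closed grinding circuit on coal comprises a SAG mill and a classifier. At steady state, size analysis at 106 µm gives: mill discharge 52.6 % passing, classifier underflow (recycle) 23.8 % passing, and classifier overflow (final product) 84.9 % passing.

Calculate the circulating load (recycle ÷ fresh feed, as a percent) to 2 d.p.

CL = 112.15 %

Two-product formula at 106 µm:
(1+r)·d = r·u + o ⇒ r = (o−d)/(d−u)
r = (84.9 − 52.6)/(52.6 − 23.8) = 32.3/28.8 = 1.1215
CL = 100·r = 112.15 %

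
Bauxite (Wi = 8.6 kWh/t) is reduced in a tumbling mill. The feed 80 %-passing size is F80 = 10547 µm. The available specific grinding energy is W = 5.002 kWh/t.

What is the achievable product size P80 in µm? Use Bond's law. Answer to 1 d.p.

W = 10 Wi (1/√P80 − 1/√F80)  [Bond]
1/√P80 = 1/√F80 + W/(10·Wi)
  = 5.0020/(10·8.6) + 1/√10547 = 0.058163 + 0.009737 = 0.067900
P80 = (1/0.067900)² = 14.7275² = 216.90 µm

P80 = 216.9 µm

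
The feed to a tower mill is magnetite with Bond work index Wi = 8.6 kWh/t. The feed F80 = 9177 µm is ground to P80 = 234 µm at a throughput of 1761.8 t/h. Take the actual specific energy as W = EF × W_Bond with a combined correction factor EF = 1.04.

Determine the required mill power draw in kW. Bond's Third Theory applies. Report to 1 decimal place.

P = 8656.1 kW

Bond:  W = 10 Wi (1/√P − 1/√F)
W = 10·8.6·(1/√234 − 1/√9177) = 10·8.6·(0.054933) = 4.7243 kWh/t
W_actual = 1.04 × 4.7243 = 4.9132 kWh/t
Power = W × throughput = 4.9132 kWh/t × 1761.8 t/h = 8656.1 kW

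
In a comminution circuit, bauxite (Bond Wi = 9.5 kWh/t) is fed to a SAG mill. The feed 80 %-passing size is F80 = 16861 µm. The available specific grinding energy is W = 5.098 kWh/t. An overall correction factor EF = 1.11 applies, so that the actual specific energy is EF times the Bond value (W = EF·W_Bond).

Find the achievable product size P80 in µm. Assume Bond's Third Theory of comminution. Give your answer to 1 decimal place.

P80 = 318.3 µm

Bond:  W = 10 Wi (1/√P − 1/√F)
W_Bond = W / EF = 5.098 / 1.11 = 4.5928 kWh/t
P80^-0.5 = F80^-0.5 + W_Bond/(10 Wi)
  = 4.5928/(10·9.5) + 1/√16861 = 0.048345 + 0.007701 = 0.056046
P80 = (1/0.056046)² = 17.8424² = 318.35 µm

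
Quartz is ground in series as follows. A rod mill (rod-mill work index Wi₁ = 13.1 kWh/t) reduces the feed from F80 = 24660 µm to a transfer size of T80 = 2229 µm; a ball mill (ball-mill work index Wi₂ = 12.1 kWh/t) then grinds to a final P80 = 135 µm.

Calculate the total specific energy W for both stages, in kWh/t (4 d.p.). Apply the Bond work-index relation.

W = 9.7916 kWh/t

W = 10·Wi·(P80^(-½) − F80^(-½))
Stage 1 (24660→2229 µm, Wi₁=13.1): W₁ = 10·13.1·(0.021181 − 0.006368) = 1.9405 kWh/t
Stage 2 (2229→135 µm, Wi₂=12.1): W₂ = 10·12.1·(0.086066 − 0.021181) = 7.8511 kWh/t
W = W₁ + W₂ = 1.9405 + 7.8511 = 9.7916 kWh/t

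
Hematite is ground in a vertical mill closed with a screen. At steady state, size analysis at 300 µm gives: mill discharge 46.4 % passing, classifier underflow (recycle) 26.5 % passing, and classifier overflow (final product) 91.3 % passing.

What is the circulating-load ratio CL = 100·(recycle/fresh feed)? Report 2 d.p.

CL = 225.63 %

Two-product formula at 300 µm:
(1+r)d = ru + o → r = (o−d)/(d−u)
r = (91.3 − 46.4)/(46.4 − 26.5) = 44.9/19.9 = 2.2563
CL = 100·r = 225.63 %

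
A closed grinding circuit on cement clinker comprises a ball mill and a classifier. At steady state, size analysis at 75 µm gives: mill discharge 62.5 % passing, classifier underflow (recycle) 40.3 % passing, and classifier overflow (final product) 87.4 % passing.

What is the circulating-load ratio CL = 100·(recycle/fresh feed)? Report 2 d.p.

CL = 112.16 %

Mass balance on the −75 µm fraction:
(1+r)d = ru + o → r = (o−d)/(d−u)
r = (87.4 − 62.5)/(62.5 − 40.3) = 24.9/22.2 = 1.1216
CL = 100·r = 112.16 %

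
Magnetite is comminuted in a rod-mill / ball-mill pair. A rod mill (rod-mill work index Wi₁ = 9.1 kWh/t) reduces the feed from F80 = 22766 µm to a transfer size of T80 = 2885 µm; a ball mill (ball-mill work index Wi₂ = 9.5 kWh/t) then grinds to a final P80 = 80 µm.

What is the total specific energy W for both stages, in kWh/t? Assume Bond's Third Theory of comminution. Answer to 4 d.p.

W = 9.9437 kWh/t

W = 10 Wi (P80^-0.5 − F80^-0.5)
Stage 1 (22766→2885 µm, Wi₁=9.1): W₁ = 10·9.1·(0.018618 − 0.006628) = 1.0911 kWh/t
Stage 2 (2885→80 µm, Wi₂=9.5): W₂ = 10·9.5·(0.111803 − 0.018618) = 8.8526 kWh/t
W = W₁ + W₂ = 1.0911 + 8.8526 = 9.9437 kWh/t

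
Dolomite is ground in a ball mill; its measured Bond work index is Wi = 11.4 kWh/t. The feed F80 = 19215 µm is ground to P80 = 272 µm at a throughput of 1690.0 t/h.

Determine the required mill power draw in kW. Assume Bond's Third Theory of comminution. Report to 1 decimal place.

W = 10 Wi (P80^-0.5 − F80^-0.5)
W = 10·11.4·(1/√272 − 1/√19215) = 10·11.4·(0.053420) = 6.0899 kWh/t
P_mill = W·ṁ = 6.0899·1690.0 = 10291.9 kW

P = 10291.9 kW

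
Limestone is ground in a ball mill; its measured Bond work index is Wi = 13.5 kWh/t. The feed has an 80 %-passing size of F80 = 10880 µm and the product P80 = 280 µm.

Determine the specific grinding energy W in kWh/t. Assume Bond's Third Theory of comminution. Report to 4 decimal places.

W = 10 Wi (P80^-0.5 − F80^-0.5)
1/√280 = 0.059761;  1/√10880 = 0.009587
W = 10·13.5·(0.059761 − 0.009587) = 6.7735 kWh/t

W = 6.7735 kWh/t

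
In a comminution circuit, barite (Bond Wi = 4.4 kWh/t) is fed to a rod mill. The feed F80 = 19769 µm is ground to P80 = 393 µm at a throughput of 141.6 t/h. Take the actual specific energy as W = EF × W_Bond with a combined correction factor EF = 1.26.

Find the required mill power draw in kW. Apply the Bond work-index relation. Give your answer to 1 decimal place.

W = 10 Wi (1/√P80 − 1/√F80)  [Bond]
W = 10·4.4·(1/√393 − 1/√19769) = 10·4.4·(0.043331) = 1.9066 kWh/t
Corrected W = EF·W_Bond = 1.26·1.9066 = 2.4023 kWh/t
Power = W × throughput = 2.4023 kWh/t × 141.6 t/h = 340.2 kW

P = 340.2 kW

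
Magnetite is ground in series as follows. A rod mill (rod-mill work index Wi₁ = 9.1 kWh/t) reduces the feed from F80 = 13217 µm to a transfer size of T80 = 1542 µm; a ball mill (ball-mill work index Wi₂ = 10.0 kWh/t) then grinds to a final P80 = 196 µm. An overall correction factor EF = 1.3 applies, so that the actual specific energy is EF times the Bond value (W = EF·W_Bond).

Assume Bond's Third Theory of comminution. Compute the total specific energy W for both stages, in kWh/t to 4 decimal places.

W = 10 Wi / √P80 − 10 Wi / √F80
Stage 1 (13217→1542 µm, Wi₁=9.1): W₁ = 10·9.1·(0.025466 − 0.008698) = 1.5258 kWh/t
Stage 2 (1542→196 µm, Wi₂=10.0): W₂ = 10·10.0·(0.071429 − 0.025466) = 4.5963 kWh/t
W = W₁ + W₂ = 1.5258 + 4.5963 = 6.1221 kWh/t
With EF = 1.3: W = 6.1221·1.3 = 7.9588 kWh/t

W = 7.9588 kWh/t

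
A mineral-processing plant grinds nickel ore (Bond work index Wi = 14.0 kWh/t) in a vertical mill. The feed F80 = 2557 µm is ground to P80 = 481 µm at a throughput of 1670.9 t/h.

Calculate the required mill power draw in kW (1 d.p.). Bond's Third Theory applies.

P = 6040.0 kW

Bond: W = 10·Wi·(1/√P80 − 1/√F80)
W = 10·14.0·(1/√481 − 1/√2557) = 10·14.0·(0.025820) = 3.6148 kWh/t
P = W·T = 3.6148·1670.9 = 6040.0 kW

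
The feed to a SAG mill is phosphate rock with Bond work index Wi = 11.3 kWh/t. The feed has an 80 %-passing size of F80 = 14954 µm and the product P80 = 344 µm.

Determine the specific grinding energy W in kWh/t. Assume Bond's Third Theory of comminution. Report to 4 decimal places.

Bond:  W = 10 Wi (1/√P − 1/√F)
1/√344 = 0.053916;  1/√14954 = 0.008178
W = 10·11.3·(0.053916 − 0.008178) = 5.1685 kWh/t

W = 5.1685 kWh/t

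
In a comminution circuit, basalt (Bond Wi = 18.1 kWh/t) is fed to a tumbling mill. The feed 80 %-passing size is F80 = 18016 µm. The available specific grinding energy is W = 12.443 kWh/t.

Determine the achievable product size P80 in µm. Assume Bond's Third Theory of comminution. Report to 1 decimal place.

P80 = 172.2 µm

Bond:  W = 10 Wi (1/√P − 1/√F)
1/√P80 = 1/√F80 + W/(10·Wi)
  = 12.4430/(10·18.1) + 1/√18016 = 0.068746 + 0.007450 = 0.076196
P80 = (1/0.076196)² = 13.1240² = 172.24 µm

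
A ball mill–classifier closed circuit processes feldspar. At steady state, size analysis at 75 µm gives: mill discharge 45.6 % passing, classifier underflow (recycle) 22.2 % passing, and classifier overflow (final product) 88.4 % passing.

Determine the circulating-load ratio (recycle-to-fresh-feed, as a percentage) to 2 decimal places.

CL = 182.91 %

Two-product formula at 75 µm:
(1+r)·d = r·u + o ⇒ r = (o−d)/(d−u)
r = (88.4 − 45.6)/(45.6 − 22.2) = 42.8/23.4 = 1.8291
CL = 100·r = 182.91 %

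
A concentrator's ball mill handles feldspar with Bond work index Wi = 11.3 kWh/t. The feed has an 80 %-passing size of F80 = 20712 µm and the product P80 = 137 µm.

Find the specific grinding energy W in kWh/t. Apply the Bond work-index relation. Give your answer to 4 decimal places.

W = 8.8691 kWh/t

W = 10 Wi / √P80 − 10 Wi / √F80
1/√137 = 0.085436;  1/√20712 = 0.006948
W = 10·11.3·(0.085436 − 0.006948) = 8.8691 kWh/t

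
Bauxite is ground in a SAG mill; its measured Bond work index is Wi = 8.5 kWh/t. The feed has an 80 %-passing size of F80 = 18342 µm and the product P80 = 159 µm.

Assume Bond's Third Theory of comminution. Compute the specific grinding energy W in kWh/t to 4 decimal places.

W = 10 Wi (1/√P80 − 1/√F80)  [Bond]
1/√159 = 0.079305;  1/√18342 = 0.007384
W = 10·8.5·(0.079305 − 0.007384) = 6.1133 kWh/t

W = 6.1133 kWh/t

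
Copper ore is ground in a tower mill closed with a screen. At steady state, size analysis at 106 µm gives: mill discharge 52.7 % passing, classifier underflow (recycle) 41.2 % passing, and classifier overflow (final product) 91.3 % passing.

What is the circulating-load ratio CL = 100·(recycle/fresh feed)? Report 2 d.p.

CL = 335.65 %

Classifier node, passing 106 µm:
(1+r)·d = r·u + o ⇒ r = (o−d)/(d−u)
r = (91.3 − 52.7)/(52.7 − 41.2) = 38.6/11.5 = 3.3565
CL = 100·r = 335.65 %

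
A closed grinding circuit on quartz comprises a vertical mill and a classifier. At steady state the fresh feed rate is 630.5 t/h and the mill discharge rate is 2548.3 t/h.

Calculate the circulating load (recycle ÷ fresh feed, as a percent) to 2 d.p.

CL = 304.17 %

M = F + R at steady state, so:
R = M − F = 2548.3 − 630.5 = 1917.8 t/h
CL = 100·R/F = 100·1917.8/630.5 = 304.17 %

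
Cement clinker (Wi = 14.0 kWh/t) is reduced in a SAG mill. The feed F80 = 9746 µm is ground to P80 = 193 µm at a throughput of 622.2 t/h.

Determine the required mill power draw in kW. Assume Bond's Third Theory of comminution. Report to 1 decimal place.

W = 10 Wi (1/√P80 − 1/√F80)  [Bond]
W = 10·14.0·(1/√193 − 1/√9746) = 10·14.0·(0.061852) = 8.6593 kWh/t
P_mill = W·ṁ = 8.6593·622.2 = 5387.8 kW

P = 5387.8 kW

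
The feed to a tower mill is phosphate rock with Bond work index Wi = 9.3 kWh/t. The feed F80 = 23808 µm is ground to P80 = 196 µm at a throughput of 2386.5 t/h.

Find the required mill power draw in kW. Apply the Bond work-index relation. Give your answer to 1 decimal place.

W = 10 Wi / √P80 − 10 Wi / √F80
W = 10·9.3·(1/√196 − 1/√23808) = 10·9.3·(0.064948) = 6.0401 kWh/t
P_mill = W·ṁ = 6.0401·2386.5 = 14414.8 kW

P = 14414.8 kW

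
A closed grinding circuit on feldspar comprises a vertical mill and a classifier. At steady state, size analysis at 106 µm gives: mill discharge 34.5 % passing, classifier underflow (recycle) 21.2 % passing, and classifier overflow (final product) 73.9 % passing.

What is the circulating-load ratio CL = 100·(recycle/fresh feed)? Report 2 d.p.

Classifier node, passing 106 µm:
(1+r)d = ru + o → r = (o−d)/(d−u)
r = (73.9 − 34.5)/(34.5 − 21.2) = 39.4/13.3 = 2.9624
CL = 100·r = 296.24 %

CL = 296.24 %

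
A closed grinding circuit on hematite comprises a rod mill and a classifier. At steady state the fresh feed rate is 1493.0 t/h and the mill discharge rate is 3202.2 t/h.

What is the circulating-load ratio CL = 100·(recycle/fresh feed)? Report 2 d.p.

CL = 114.48 %

Steady state: M = F + R.
R = M − F = 3202.2 − 1493.0 = 1709.2 t/h
CL = 100·R/F = 100·1709.2/1493.0 = 114.48 %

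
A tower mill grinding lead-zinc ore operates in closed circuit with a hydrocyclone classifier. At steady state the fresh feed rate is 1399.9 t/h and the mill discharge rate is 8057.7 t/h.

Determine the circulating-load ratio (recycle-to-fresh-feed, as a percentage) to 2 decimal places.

CL = 475.59 %

Mill node: discharge = fresh + recycle.
R = M − F = 8057.7 − 1399.9 = 6657.8 t/h
CL = 100·R/F = 100·6657.8/1399.9 = 475.59 %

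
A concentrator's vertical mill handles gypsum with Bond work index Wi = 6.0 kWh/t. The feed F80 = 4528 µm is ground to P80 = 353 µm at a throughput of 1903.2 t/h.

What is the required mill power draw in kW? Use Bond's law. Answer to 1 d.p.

P = 4380.8 kW

W = 10 Wi (P80^-0.5 − F80^-0.5)
W = 10·6.0·(1/√353 − 1/√4528) = 10·6.0·(0.038364) = 2.3018 kWh/t
Power = W × throughput = 2.3018 kWh/t × 1903.2 t/h = 4380.8 kW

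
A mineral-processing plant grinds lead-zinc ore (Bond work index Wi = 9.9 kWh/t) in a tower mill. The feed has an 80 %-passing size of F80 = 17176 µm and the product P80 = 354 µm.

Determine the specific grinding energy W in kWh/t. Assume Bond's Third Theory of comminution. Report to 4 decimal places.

W = 10·Wi·[P80^(−½) − F80^(−½)]
1/√354 = 0.053149;  1/√17176 = 0.007630
W = 10·9.9·(0.053149 − 0.007630) = 4.5064 kWh/t

W = 4.5064 kWh/t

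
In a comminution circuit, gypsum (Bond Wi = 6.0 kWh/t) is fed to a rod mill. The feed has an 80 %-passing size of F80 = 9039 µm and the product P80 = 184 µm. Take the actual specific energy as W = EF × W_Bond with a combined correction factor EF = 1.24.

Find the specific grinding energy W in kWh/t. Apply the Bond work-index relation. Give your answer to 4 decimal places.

W = 4.7023 kWh/t

Bond:  W = 10 Wi (1/√P − 1/√F)
1/√184 = 0.073721;  1/√9039 = 0.010518
W = 10·6.0·(0.073721 − 0.010518) = 3.7922 kWh/t
Apply correction: 3.7922 × 1.24 = 4.7023 kWh/t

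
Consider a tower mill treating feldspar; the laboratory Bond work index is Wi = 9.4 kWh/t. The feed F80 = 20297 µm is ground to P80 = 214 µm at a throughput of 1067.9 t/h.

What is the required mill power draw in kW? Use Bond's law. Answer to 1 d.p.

P = 6157.4 kW

Bond:  W = 10 Wi (1/√P − 1/√F)
W = 10·9.4·(1/√214 − 1/√20297) = 10·9.4·(0.061339) = 5.7659 kWh/t
P_mill = W·ṁ = 5.7659·1067.9 = 6157.4 kW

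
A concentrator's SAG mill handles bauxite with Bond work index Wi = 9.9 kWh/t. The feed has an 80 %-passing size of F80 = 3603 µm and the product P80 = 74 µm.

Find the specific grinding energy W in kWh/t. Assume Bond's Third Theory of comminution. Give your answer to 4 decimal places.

W = 9.8592 kWh/t

Bond:  W = 10 Wi (1/√P − 1/√F)
1/√74 = 0.116248;  1/√3603 = 0.016660
W = 10·9.9·(0.116248 − 0.016660) = 9.8592 kWh/t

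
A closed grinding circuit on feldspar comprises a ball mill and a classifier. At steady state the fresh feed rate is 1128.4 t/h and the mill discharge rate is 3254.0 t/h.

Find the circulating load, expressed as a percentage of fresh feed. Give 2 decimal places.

Discharge = new feed + return, hence
R = M − F = 3254.0 − 1128.4 = 2125.6 t/h
CL = 100·R/F = 100·2125.6/1128.4 = 188.37 %

CL = 188.37 %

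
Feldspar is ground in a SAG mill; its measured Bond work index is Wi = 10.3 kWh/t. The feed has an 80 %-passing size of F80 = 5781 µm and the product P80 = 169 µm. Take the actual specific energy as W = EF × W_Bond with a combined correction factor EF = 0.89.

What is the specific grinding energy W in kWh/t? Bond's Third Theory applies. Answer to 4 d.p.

W = 5.8459 kWh/t

W = 10·Wi·[P80^(−½) − F80^(−½)]
1/√169 = 0.076923;  1/√5781 = 0.013152
W = 10·10.3·(0.076923 − 0.013152) = 6.5684 kWh/t
Apply correction: 6.5684 × 0.89 = 5.8459 kWh/t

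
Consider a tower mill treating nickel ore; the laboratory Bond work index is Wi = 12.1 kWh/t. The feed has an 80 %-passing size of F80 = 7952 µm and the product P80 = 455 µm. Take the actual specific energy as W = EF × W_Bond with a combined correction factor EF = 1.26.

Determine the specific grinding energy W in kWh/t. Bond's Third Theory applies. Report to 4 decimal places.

W = 10 Wi / √P80 − 10 Wi / √F80
1/√455 = 0.046881;  1/√7952 = 0.011214
W = 10·12.1·(0.046881 − 0.011214) = 4.3157 kWh/t
Corrected W = EF·W_Bond = 1.26·4.3157 = 5.4377 kWh/t

W = 5.4377 kWh/t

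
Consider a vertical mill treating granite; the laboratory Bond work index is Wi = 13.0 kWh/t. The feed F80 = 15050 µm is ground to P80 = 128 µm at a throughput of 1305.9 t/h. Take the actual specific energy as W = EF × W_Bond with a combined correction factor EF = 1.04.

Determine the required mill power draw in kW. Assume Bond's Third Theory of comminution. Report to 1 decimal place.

P = 14166.5 kW

Bond:  W = 10 Wi (1/√P − 1/√F)
W = 10·13.0·(1/√128 − 1/√15050) = 10·13.0·(0.080237) = 10.4308 kWh/t
W_actual = 1.04 × 10.4308 = 10.8480 kWh/t
Power = W × throughput = 10.8480 kWh/t × 1305.9 t/h = 14166.5 kW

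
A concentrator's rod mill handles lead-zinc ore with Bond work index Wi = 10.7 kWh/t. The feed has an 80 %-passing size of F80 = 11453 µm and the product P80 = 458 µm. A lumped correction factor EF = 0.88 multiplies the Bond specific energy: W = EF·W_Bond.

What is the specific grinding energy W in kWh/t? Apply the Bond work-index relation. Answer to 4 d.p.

Bond:  W = 10 Wi (1/√P − 1/√F)
1/√458 = 0.046727;  1/√11453 = 0.009344
W = 10·10.7·(0.046727 − 0.009344) = 4.0000 kWh/t
W_actual = 0.88 × 4.0000 = 3.5200 kWh/t

W = 3.5200 kWh/t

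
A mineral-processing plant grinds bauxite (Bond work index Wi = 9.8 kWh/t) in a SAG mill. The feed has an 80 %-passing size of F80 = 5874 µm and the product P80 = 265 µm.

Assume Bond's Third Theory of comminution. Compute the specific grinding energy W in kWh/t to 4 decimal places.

W = 10·Wi·[P80^(−½) − F80^(−½)]
1/√265 = 0.061430;  1/√5874 = 0.013048
W = 10·9.8·(0.061430 − 0.013048) = 4.7414 kWh/t

W = 4.7414 kWh/t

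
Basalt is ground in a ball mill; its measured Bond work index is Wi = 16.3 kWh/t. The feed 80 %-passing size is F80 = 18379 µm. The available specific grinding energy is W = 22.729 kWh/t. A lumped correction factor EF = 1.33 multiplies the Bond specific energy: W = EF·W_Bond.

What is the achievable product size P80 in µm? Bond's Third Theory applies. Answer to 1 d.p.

W = 10 Wi (P80^-0.5 − F80^-0.5)
W_Bond = W / EF = 22.729 / 1.33 = 17.0895 kWh/t
P80^(−½) = W_Bond/(10 Wi) + F80^(−½)
  = 17.0895/(10·16.3) + 1/√18379 = 0.104843 + 0.007376 = 0.112220
P80 = (1/0.112220)² = 8.9111² = 79.41 µm

P80 = 79.4 µm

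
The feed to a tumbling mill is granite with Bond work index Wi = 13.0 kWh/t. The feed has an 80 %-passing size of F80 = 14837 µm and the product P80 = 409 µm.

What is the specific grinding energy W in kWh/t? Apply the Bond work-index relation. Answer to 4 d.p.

W = 5.3608 kWh/t

W = 10·Wi·(P80^(-½) − F80^(-½))
1/√409 = 0.049447;  1/√14837 = 0.008210
W = 10·13.0·(0.049447 − 0.008210) = 5.3608 kWh/t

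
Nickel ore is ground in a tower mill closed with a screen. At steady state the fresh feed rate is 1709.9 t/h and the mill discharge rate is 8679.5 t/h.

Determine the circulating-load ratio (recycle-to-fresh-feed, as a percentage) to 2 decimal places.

CL = 407.60 %

M = F + R at steady state, so:
R = M − F = 8679.5 − 1709.9 = 6969.6 t/h
CL = 100·R/F = 100·6969.6/1709.9 = 407.60 %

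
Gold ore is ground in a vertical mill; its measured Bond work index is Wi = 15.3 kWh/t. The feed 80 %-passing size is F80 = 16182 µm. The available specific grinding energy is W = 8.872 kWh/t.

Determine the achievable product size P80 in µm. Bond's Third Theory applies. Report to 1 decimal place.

P80 = 230.6 µm

Bond:  W = 10 Wi (1/√P − 1/√F)
1/√P80 = 1/√F80 + W/(10·Wi)
  = 8.8720/(10·15.3) + 1/√16182 = 0.057987 + 0.007861 = 0.065848
P80 = (1/0.065848)² = 15.1865² = 230.63 µm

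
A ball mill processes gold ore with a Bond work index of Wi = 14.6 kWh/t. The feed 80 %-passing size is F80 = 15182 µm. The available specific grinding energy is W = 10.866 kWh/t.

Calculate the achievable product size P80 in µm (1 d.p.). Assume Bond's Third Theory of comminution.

W = 10·Wi·[P80^(−½) − F80^(−½)]
⇒ 1/√P80 = W/(10 Wi) + 1/√F80
  = 10.8660/(10·14.6) + 1/√15182 = 0.074425 + 0.008116 = 0.082541
P80 = (1/0.082541)² = 12.1153² = 146.78 µm

P80 = 146.8 µm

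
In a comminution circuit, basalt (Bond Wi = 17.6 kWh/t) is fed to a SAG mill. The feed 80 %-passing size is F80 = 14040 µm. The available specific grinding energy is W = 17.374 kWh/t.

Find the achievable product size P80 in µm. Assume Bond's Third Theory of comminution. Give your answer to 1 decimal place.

W = 10·Wi·(P80^(-½) − F80^(-½))
⇒ 1/√P80 = W/(10·Wi) + 1/√F80
  = 17.3740/(10·17.6) + 1/√14040 = 0.098716 + 0.008439 = 0.107155
P80 = (1/0.107155)² = 9.3322² = 87.09 µm

P80 = 87.1 µm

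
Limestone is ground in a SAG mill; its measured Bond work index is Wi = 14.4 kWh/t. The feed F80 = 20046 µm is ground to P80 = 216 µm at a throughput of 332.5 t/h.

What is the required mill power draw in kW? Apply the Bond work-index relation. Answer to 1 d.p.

P = 2919.6 kW

Bond: W = 10·Wi·(1/√P80 − 1/√F80)
W = 10·14.4·(1/√216 − 1/√20046) = 10·14.4·(0.060978) = 8.7809 kWh/t
Power = W × throughput = 8.7809 kWh/t × 332.5 t/h = 2919.6 kW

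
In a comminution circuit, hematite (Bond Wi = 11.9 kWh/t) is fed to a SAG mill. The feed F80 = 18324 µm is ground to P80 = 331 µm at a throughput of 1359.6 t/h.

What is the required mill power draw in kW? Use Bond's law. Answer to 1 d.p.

W = 10 Wi / √P80 − 10 Wi / √F80
W = 10·11.9·(1/√331 − 1/√18324) = 10·11.9·(0.047578) = 5.6617 kWh/t
P_mill = W·ṁ = 5.6617·1359.6 = 7697.7 kW

P = 7697.7 kW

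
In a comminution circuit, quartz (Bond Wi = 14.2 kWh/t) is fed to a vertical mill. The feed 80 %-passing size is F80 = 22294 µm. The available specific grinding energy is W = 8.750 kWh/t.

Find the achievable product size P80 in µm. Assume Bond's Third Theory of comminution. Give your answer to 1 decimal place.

P80 = 214.3 µm

W = 10 Wi / √P80 − 10 Wi / √F80
⇒ 1/√P80 = W/(10 Wi) + 1/√F80
  = 8.7500/(10·14.2) + 1/√22294 = 0.061620 + 0.006697 = 0.068317
P80 = (1/0.068317)² = 14.6376² = 214.26 µm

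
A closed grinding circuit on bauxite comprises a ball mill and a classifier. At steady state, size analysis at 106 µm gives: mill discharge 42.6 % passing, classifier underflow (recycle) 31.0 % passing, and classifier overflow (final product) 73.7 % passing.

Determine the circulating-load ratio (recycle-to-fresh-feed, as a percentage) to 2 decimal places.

Let r = R/F. Size balance at 106 µm:
Fd + Rd = Ru + Fo ⇒ R/F = (o−d)/(d−u)
r = (73.7 − 42.6)/(42.6 − 31.0) = 31.1/11.6 = 2.6810
CL = 100·r = 268.10 %

CL = 268.10 %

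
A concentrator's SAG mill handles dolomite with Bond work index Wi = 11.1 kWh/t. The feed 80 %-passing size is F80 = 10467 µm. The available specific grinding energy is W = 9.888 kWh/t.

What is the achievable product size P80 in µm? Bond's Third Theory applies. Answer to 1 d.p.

W = 10 Wi / √P80 − 10 Wi / √F80
1/√P80 = 1/√F80 + W/(10·Wi)
  = 9.8880/(10·11.1) + 1/√10467 = 0.089081 + 0.009774 = 0.098855
P80 = (1/0.098855)² = 10.1158² = 102.33 µm

P80 = 102.3 µm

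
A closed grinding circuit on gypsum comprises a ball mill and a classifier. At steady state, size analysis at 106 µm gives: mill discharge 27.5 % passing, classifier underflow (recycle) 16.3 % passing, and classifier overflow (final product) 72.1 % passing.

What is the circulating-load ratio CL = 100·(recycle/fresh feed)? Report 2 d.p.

Classifier node, passing 106 µm:
Fd + Rd = Ru + Fo ⇒ R/F = (o−d)/(d−u)
r = (72.1 − 27.5)/(27.5 − 16.3) = 44.6/11.2 = 3.9821
CL = 100·r = 398.21 %

CL = 398.21 %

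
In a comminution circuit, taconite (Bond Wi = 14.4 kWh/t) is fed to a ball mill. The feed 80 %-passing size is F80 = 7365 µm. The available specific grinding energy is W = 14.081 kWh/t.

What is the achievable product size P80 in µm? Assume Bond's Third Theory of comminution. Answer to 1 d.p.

W = 10 Wi / √P80 − 10 Wi / √F80
P80^(−½) = W/(10 Wi) + F80^(−½)
  = 14.0810/(10·14.4) + 1/√7365 = 0.097785 + 0.011652 = 0.109437
P80 = (1/0.109437)² = 9.1377² = 83.50 µm

P80 = 83.5 µm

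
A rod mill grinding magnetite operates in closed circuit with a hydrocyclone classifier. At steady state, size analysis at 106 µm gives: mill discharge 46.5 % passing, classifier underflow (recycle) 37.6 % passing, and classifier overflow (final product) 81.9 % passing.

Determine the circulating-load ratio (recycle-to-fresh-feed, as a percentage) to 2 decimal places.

Classifier node, passing 106 µm:
d + r·d = r·u + o → r(d−u) = o−d
r = (81.9 − 46.5)/(46.5 − 37.6) = 35.4/8.9 = 3.9775
CL = 100·r = 397.75 %

CL = 397.75 %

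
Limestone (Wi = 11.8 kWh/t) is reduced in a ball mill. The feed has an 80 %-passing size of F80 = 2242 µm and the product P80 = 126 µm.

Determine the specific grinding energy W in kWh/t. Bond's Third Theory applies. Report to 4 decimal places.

Bond:  W = 10 Wi (1/√P − 1/√F)
1/√126 = 0.089087;  1/√2242 = 0.021119
W = 10·11.8·(0.089087 − 0.021119) = 8.0202 kWh/t

W = 8.0202 kWh/t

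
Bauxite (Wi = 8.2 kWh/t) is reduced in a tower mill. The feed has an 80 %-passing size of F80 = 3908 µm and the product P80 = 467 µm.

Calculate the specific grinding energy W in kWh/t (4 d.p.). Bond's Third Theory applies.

W = 10·Wi·[P80^(−½) − F80^(−½)]
1/√467 = 0.046274;  1/√3908 = 0.015996
W = 10·8.2·(0.046274 − 0.015996) = 2.4828 kWh/t

W = 2.4828 kWh/t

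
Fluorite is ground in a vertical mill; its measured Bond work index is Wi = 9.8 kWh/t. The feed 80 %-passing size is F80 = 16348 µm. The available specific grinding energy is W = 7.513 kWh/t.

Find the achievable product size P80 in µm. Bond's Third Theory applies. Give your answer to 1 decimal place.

P80 = 140.1 µm

Bond: W = 10·Wi·(1/√P80 − 1/√F80)
⇒ 1/√P80 = W/(10·Wi) + 1/√F80
  = 7.5130/(10·9.8) + 1/√16348 = 0.076663 + 0.007821 = 0.084484
P80 = (1/0.084484)² = 11.8365² = 140.10 µm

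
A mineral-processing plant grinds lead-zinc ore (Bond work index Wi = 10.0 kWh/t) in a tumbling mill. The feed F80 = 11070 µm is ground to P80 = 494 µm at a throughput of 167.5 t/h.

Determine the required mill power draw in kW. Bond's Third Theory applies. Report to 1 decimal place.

W = 10·Wi·[P80^(−½) − F80^(−½)]
W = 10·10.0·(1/√494 − 1/√11070) = 10·10.0·(0.035488) = 3.5488 kWh/t
Mill draw = 3.5488 × 167.5 = 594.4 kW

P = 594.4 kW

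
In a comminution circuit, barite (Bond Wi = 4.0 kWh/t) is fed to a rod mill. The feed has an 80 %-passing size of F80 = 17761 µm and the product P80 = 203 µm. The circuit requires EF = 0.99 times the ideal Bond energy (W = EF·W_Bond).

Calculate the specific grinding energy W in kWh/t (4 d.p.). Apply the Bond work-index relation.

W = 10·Wi·(P80^(-½) − F80^(-½))
1/√203 = 0.070186;  1/√17761 = 0.007504
W = 10·4.0·(0.070186 − 0.007504) = 2.5073 kWh/t
With EF = 0.99: W = 2.5073·0.99 = 2.4822 kWh/t

W = 2.4822 kWh/t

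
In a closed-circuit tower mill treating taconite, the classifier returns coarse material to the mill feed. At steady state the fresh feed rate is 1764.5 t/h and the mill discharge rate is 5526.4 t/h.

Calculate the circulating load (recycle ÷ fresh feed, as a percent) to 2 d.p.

Discharge = new feed + return, hence
R = M − F = 5526.4 − 1764.5 = 3761.9 t/h
CL = 100·R/F = 100·3761.9/1764.5 = 213.20 %

CL = 213.20 %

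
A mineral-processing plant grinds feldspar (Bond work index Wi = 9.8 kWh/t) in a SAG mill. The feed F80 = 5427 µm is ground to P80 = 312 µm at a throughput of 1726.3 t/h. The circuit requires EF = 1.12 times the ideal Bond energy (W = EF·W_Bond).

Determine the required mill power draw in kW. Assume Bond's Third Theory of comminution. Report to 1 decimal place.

W_Bond = 10·Wi·(1/√P₈₀ − 1/√F₈₀)
W = 10·9.8·(1/√312 − 1/√5427) = 10·9.8·(0.043039) = 4.2179 kWh/t
With EF = 1.12: W = 4.2179·1.12 = 4.7240 kWh/t
Power = W × throughput = 4.7240 kWh/t × 1726.3 t/h = 8155.1 kW

P = 8155.1 kW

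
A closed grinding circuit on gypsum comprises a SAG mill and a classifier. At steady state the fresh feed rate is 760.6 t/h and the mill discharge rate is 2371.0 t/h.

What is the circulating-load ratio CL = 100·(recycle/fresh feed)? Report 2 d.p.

CL = 211.73 %

Steady state: M = F + R.
R = M − F = 2371.0 − 760.6 = 1610.4 t/h
CL = 100·R/F = 100·1610.4/760.6 = 211.73 %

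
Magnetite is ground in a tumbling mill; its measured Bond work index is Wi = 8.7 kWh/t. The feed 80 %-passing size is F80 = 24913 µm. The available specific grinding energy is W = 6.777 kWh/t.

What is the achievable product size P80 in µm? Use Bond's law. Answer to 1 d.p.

Bond: W = 10·Wi·(1/√P80 − 1/√F80)
P80^(−½) = W/(10 Wi) + F80^(−½)
  = 6.7770/(10·8.7) + 1/√24913 = 0.077897 + 0.006336 = 0.084232
P80 = (1/0.084232)² = 11.8720² = 140.94 µm

P80 = 140.9 µm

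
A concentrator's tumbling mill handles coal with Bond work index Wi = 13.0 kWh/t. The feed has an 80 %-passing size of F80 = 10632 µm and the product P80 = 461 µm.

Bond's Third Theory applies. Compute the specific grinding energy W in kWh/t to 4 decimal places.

W = 4.7939 kWh/t

W = 10 Wi / √P80 − 10 Wi / √F80
1/√461 = 0.046575;  1/√10632 = 0.009698
W = 10·13.0·(0.046575 − 0.009698) = 4.7939 kWh/t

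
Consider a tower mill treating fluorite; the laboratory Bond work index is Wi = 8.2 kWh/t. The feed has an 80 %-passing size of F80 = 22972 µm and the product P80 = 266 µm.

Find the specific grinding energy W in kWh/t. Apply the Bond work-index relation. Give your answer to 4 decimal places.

Bond:  W = 10 Wi (1/√P − 1/√F)
1/√266 = 0.061314;  1/√22972 = 0.006598
W = 10·8.2·(0.061314 − 0.006598) = 4.4867 kWh/t

W = 4.4867 kWh/t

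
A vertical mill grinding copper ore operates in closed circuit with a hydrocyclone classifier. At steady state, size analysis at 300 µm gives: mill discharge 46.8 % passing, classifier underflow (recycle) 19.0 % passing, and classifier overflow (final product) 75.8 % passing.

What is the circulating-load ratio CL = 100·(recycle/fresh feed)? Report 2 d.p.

CL = 104.32 %

Balance %-passing 300 µm (r = R/F):
d + r·d = r·u + o → r(d−u) = o−d
r = (75.8 − 46.8)/(46.8 − 19.0) = 29.0/27.8 = 1.0432
CL = 100·r = 104.32 %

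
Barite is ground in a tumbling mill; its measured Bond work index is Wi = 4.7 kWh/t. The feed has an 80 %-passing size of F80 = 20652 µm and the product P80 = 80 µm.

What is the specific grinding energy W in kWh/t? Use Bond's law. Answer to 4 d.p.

W = 10·Wi·[P80^(−½) − F80^(−½)]
1/√80 = 0.111803;  1/√20652 = 0.006959
W = 10·4.7·(0.111803 − 0.006959) = 4.9277 kWh/t

W = 4.9277 kWh/t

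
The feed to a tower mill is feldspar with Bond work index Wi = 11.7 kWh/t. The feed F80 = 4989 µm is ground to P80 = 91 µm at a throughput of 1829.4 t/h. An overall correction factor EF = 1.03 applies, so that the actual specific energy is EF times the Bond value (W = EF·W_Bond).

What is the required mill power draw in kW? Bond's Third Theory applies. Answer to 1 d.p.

W = 10 Wi (1/√P80 − 1/√F80)  [Bond]
W = 10·11.7·(1/√91 − 1/√4989) = 10·11.7·(0.090671) = 10.6085 kWh/t
Corrected W = EF·W_Bond = 1.03·10.6085 = 10.9267 kWh/t
P = W·T = 10.9267·1829.4 = 19989.4 kW

P = 19989.4 kW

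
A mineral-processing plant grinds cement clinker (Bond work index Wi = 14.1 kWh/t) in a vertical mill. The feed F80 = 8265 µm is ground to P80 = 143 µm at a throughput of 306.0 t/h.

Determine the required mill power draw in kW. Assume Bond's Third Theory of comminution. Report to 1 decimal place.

P = 3133.5 kW

W = 10 Wi (P80^-0.5 − F80^-0.5)
W = 10·14.1·(1/√143 − 1/√8265) = 10·14.1·(0.072625) = 10.2401 kWh/t
P_mill = W·ṁ = 10.2401·306.0 = 3133.5 kW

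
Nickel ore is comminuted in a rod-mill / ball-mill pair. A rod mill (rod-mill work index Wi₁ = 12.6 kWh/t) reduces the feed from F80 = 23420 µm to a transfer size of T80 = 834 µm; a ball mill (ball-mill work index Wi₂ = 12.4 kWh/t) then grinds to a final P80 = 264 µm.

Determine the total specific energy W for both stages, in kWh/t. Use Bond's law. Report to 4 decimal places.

W = 6.8776 kWh/t

W = 10·Wi·[P80^(−½) − F80^(−½)]
Stage 1 (23420→834 µm, Wi₁=12.6): W₁ = 10·12.6·(0.034627 − 0.006534) = 3.5397 kWh/t
Stage 2 (834→264 µm, Wi₂=12.4): W₂ = 10·12.4·(0.061546 − 0.034627) = 3.3379 kWh/t
W = W₁ + W₂ = 3.5397 + 3.3379 = 6.8776 kWh/t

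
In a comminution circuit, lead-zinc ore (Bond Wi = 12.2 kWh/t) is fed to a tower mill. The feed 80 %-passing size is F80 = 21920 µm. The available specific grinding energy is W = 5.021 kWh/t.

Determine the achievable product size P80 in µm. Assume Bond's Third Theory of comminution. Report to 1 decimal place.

W = 10 Wi (1/√P80 − 1/√F80)  [Bond]
⇒ 1/√P80 = W/(10·Wi) + 1/√F80
  = 5.0210/(10·12.2) + 1/√21920 = 0.041156 + 0.006754 = 0.047910
P80 = (1/0.047910)² = 20.8725² = 435.66 µm

P80 = 435.7 µm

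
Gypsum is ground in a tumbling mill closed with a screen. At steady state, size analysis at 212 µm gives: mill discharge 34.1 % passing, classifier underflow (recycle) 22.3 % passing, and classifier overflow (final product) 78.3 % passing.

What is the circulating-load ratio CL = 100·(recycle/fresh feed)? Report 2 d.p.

CL = 374.58 %

Classifier node, passing 212 µm:
(1+r)d = ru + o → r = (o−d)/(d−u)
r = (78.3 − 34.1)/(34.1 − 22.3) = 44.2/11.8 = 3.7458
CL = 100·r = 374.58 %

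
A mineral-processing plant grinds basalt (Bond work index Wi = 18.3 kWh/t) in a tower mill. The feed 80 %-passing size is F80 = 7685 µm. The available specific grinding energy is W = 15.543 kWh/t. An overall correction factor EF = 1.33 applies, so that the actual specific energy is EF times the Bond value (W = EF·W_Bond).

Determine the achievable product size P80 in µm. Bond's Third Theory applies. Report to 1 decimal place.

W_Bond = 10·Wi·(1/√P₈₀ − 1/√F₈₀)
W_Bond = W / EF = 15.543 / 1.33 = 11.6865 kWh/t
⇒ 1/√P80 = W_Bond/(10 Wi) + 1/√F80
  = 11.6865/(10·18.3) + 1/√7685 = 0.063860 + 0.011407 = 0.075268
P80 = (1/0.075268)² = 13.2859² = 176.52 µm

P80 = 176.5 µm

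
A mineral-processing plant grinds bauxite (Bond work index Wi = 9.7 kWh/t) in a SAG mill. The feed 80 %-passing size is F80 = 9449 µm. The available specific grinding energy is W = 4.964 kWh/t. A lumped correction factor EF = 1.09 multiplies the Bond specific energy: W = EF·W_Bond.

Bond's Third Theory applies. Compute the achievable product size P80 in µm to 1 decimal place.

P80 = 305.2 µm

Bond: W = 10·Wi·(1/√P80 − 1/√F80)
W_Bond = W / EF = 4.964 / 1.09 = 4.5541 kWh/t
1/√P80 = 1/√F80 + W_Bond/(10·Wi)
  = 4.5541/(10·9.7) + 1/√9449 = 0.046950 + 0.010287 = 0.057237
P80 = (1/0.057237)² = 17.4712² = 305.24 µm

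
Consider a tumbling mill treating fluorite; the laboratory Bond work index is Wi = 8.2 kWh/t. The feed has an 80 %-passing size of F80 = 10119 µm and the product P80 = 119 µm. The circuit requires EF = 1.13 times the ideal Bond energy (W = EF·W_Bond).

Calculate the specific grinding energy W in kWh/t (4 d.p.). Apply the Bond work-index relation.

W = 7.5730 kWh/t

Bond:  W = 10 Wi (1/√P − 1/√F)
1/√119 = 0.091670;  1/√10119 = 0.009941
W = 10·8.2·(0.091670 − 0.009941) = 6.7018 kWh/t
With EF = 1.13: W = 6.7018·1.13 = 7.5730 kWh/t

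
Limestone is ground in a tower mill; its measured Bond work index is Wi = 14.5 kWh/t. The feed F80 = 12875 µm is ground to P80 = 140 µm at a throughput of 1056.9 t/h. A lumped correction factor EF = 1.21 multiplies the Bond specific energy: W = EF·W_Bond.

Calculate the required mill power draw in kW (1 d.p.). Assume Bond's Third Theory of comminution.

W = 10 Wi / √P80 − 10 Wi / √F80
W = 10·14.5·(1/√140 − 1/√12875) = 10·14.5·(0.075702) = 10.9768 kWh/t
W_actual = 1.21 × 10.9768 = 13.2820 kWh/t
Power = W × throughput = 13.2820 kWh/t × 1056.9 t/h = 14037.7 kW

P = 14037.7 kW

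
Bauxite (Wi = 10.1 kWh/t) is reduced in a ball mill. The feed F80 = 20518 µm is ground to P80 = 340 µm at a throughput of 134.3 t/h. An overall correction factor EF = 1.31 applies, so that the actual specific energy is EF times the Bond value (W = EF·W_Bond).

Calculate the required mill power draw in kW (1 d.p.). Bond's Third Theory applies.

W = 10 Wi / √P80 − 10 Wi / √F80
W = 10·10.1·(1/√340 − 1/√20518) = 10·10.1·(0.047251) = 4.7724 kWh/t
Apply correction: 4.7724 × 1.31 = 6.2518 kWh/t
P = W·T = 6.2518·134.3 = 839.6 kW

P = 839.6 kW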